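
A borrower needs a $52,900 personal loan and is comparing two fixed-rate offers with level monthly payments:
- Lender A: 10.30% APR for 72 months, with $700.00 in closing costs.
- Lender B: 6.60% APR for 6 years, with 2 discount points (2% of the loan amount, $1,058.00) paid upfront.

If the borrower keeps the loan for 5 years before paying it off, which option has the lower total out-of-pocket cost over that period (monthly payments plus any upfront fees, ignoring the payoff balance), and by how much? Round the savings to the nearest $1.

Lender B by $5,418

Lender A: at 10.30% the monthly rate is 0.0085833, so the payment is 52,900 × 0.0085833 / (1 − 1.0085833^−72) = $988.04.
Lender B: at 6.60% the monthly rate is 0.0055000, so the payment is 52,900 × 0.0055000 / (1 − 1.0055000^−72) = $891.77.
Over 60 months: Lender A costs 60 × $988.04 + $700.00 = $59,982.40; Lender B costs 60 × $891.77 + $1,058.00 = $54,564.20.
Lender B is cheaper by $59,982.40 − $54,564.20 = $5,418.20.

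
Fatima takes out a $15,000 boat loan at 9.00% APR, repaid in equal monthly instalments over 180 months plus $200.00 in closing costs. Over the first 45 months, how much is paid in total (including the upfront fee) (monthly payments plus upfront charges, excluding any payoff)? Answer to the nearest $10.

Monthly rate = 9%/12 = 0.0075000; payment = 15,000 × 0.0075000 / (1 − (1+0.0075000)^−180) = $152.14.
Total outlay = 45 × $152.14 + $200.00 = $7,046.30.

$7,050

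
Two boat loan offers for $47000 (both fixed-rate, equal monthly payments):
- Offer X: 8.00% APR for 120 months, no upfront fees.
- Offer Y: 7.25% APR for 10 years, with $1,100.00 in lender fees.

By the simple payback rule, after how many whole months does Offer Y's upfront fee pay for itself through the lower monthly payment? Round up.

60 months

Offer X: monthly rate = 8%/12 = 0.0066667; payment = 47,000 × 0.0066667 / (1 − (1+0.0066667)^−120) = $570.24.
Offer Y: monthly rate = 7.25%/12 = 0.0060417; payment = 47,000 × 0.0060417 / (1 − (1+0.0060417)^−120) = $551.78.
Monthly savings = $570.24 − $551.78 = $18.46.
Break-even = $1,100.00 / $18.46 = 59.59 → 60 months.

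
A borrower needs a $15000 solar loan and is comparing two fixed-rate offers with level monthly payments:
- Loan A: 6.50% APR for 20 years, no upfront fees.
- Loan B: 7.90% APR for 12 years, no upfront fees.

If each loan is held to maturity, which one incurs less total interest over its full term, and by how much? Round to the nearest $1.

Loan B by $3,578

Loan A: monthly rate = 6.5%/12 = 0.0054167; payment = 15,000 × 0.0054167 / (1 − (1+0.0054167)^−240) = $111.84.
Total interest on Loan A = 240 × $111.84 − $15,000 = $11,841.60.
Loan B: monthly rate = 7.9%/12 = 0.0065833; payment = 15,000 × 0.0065833 / (1 − (1+0.0065833)^−144) = $161.55.
Total interest on Loan B = 144 × $161.55 − $15,000 = $8,263.20.
Loan B is lower by $3,578.40.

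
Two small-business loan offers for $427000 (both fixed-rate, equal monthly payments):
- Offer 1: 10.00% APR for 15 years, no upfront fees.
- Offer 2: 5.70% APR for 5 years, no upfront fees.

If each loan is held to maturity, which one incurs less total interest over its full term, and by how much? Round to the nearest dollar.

Offer 1: monthly rate = 10%/12 = 0.0083333; payment = 427,000 × 0.0083333 / (1 − (1+0.0083333)^−180) = $4,588.56.
Total interest on Offer 1 = 180 × $4,588.56 − $427,000 = $398,940.80.
Offer 2: at 5.70% the monthly rate is 0.0047500, so the payment is 427,000 × 0.0047500 / (1 − 1.0047500^−60) = $8,195.67.
Total interest on Offer 2 = 60 × $8,195.67 − $427,000 = $64,740.20.
Offer 2 is lower by $334,200.60.

Offer 2 by $334,201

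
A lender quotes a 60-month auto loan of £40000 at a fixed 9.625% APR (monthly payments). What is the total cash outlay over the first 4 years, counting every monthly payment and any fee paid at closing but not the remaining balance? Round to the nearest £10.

£40,440

Monthly rate = 9.625%/12 = 0.0080208; payment = 40,000 × 0.0080208 / (1 − (1+0.0080208)^−60) = £842.52.
Total outlay = 48 × £842.52 = £40,440.96.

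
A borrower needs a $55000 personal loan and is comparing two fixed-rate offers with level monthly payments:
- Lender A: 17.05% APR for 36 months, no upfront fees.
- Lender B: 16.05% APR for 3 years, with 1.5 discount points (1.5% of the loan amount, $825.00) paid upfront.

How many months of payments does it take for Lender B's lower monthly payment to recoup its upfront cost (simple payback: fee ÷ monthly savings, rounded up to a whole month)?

31 months

Lender A: monthly rate = 17.05%/12 = 0.0142083; payment = 55,000 × 0.0142083 / (1 − (1+0.0142083)^−36) = $1,962.27.
Lender B: monthly rate = 16.05%/12 = 0.0133750; payment = 55,000 × 0.0133750 / (1 − (1+0.0133750)^−36) = $1,934.99.
Monthly savings = $1,962.27 − $1,934.99 = $27.28.
Break-even = $825.00 / $27.28 = 30.24 → 31 months.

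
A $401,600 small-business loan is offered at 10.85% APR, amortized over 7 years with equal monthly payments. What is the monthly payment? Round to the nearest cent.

$6,844.74

Monthly rate = 10.85%/12 = 0.0090417; payment = 401,600 × 0.0090417 / (1 − (1+0.0090417)^−84) = $6,844.74.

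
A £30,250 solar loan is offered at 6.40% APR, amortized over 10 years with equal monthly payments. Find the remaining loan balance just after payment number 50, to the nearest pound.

With monthly rate i = 6.4%/12 = 0.0053333, the balance after k of n payments is P · [(1+i)^n − (1+i)^k] / [(1+i)^n − 1].
(1+0.0053333)^120 = 1.89325842 and (1+0.0053333)^50 = 1.30468036, so the balance is 30,250 × (1.89325842 − 1.30468036) / (1.89325842 − 1) = £19,932.07.

£19,932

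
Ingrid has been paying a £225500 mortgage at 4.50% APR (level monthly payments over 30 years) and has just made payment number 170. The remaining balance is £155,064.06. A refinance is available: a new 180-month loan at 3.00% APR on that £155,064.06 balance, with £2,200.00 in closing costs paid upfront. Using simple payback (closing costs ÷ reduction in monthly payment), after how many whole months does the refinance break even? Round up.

Current payment = 225,500 × 4.5%/12 / (1 − (1+0.0037500)^−360) = £1,142.58.
Refinanced payment = 155,064.06 × 0.0025000 / (1 − (1+0.0025000)^−180) = £1,070.84.
Monthly savings = £1,142.58 − £1,070.84 = £71.74.
Break-even = £2,200.00 / £71.74 = 30.67 → 31 months.

31 months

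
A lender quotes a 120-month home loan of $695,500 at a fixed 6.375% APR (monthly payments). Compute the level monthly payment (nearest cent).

$7,853.10

Monthly rate = 6.375%/12 = 0.0053125; payment = 695,500 × 0.0053125 / (1 − (1+0.0053125)^−120) = $7,853.10.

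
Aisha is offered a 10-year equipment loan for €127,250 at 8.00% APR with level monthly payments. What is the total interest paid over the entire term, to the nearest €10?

Monthly rate = 8%/12 = 0.0066667; payment = 127,250 × 0.0066667 / (1 − (1+0.0066667)^−120) = €1,543.89.
Total paid = 120 × €1,543.89 = €185,266.80; interest = €185,266.80 − €127,250 = €58,016.80.

€58,020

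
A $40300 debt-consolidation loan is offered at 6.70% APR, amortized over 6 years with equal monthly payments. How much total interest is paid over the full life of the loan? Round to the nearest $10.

Monthly rate = 6.7%/12 = 0.0055833; payment = 40,300 × 0.0055833 / (1 − (1+0.0055833)^−72) = $681.28.
Total paid = 72 × $681.28 = $49,052.16; interest = $49,052.16 − $40,300 = $8,752.16.

$8,750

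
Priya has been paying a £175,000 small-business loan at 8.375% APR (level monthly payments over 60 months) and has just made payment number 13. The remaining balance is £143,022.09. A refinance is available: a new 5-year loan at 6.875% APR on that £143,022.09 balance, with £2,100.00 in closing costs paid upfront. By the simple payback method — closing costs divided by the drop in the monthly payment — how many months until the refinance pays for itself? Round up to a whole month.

3 months

Current payment = 175,000 × 8.375%/12 / (1 − (1+0.0069792)^−60) = £3,579.86.
Refinanced payment = 143,022.09 × 0.0057292 / (1 − (1+0.0057292)^−60) = £2,823.58.
Monthly savings = £3,579.86 − £2,823.58 = £756.28.
Break-even = £2,100.00 / £756.28 = 2.78 → 3 months.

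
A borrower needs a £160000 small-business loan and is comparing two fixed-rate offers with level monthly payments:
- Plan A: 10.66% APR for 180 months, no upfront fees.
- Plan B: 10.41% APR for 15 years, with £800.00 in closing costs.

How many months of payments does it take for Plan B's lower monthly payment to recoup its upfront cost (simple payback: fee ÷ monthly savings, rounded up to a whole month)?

33 months

Plan A: monthly rate = 10.66%/12 = 0.0088833; payment = 160,000 × 0.0088833 / (1 − (1+0.0088833)^−180) = £1,784.54.
Plan B: monthly rate = 10.41%/12 = 0.0086750; payment = 160,000 × 0.0086750 / (1 − (1+0.0086750)^−180) = £1,759.72.
Monthly savings = £1,784.54 − £1,759.72 = £24.82.
Break-even = £800.00 / £24.82 = 32.23 → 33 months.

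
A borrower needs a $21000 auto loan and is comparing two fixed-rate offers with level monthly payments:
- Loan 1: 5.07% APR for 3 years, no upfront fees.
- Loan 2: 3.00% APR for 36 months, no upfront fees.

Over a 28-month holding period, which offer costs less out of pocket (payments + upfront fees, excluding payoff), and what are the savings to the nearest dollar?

Loan 1: monthly rate = 5.07%/12 = 0.0042250; payment = 21,000 × 0.0042250 / (1 − (1+0.0042250)^−36) = $630.05.
Loan 2: at 3.00% the monthly rate is 0.0025000, so the payment is 21,000 × 0.0025000 / (1 − 1.0025000^−36) = $610.71.
Over 28 months: Loan 1 costs 28 × $630.05 = $17,641.40; Loan 2 costs 28 × $610.71 = $17,099.88.
Loan 2 is cheaper by $17,641.40 − $17,099.88 = $541.52.

Loan 2 by $542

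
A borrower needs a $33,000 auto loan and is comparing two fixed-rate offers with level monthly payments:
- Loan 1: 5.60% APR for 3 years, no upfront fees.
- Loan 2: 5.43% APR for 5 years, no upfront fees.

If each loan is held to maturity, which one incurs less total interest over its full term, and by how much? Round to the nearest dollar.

Loan 1 by $1,830

Loan 1: at 5.60% the monthly rate is 0.0046667, so the payment is 33,000 × 0.0046667 / (1 − 1.0046667^−36) = $997.95.
Total interest on Loan 1 = 36 × $997.95 − $33,000 = $2,926.20.
Loan 2: at 5.43% the monthly rate is 0.0045250, so the payment is 33,000 × 0.0045250 / (1 − 1.0045250^−60) = $629.27.
Total interest on Loan 2 = 60 × $629.27 − $33,000 = $4,756.20.
Loan 1 is lower by $1,830.00.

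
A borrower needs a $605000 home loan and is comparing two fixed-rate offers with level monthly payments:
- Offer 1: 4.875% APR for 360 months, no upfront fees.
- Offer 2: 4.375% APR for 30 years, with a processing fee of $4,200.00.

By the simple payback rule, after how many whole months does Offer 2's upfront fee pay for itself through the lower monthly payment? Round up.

24 months

Offer 1: at 4.875% the monthly rate is 0.0040625, so the payment is 605,000 × 0.0040625 / (1 − 1.0040625^−360) = $3,201.71.
Offer 2: monthly rate = 4.375%/12 = 0.0036458; payment = 605,000 × 0.0036458 / (1 − (1+0.0036458)^−360) = $3,020.68.
Monthly savings = $3,201.71 − $3,020.68 = $181.03.
Break-even = $4,200.00 / $181.03 = 23.20 → 24 months.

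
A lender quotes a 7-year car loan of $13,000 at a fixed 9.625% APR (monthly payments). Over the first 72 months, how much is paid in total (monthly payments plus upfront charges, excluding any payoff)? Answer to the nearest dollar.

$15,358

Monthly rate = 9.625%/12 = 0.0080208; payment = 13,000 × 0.0080208 / (1 − (1+0.0080208)^−84) = $213.30.
Total outlay = 72 × $213.30 = $15,357.60.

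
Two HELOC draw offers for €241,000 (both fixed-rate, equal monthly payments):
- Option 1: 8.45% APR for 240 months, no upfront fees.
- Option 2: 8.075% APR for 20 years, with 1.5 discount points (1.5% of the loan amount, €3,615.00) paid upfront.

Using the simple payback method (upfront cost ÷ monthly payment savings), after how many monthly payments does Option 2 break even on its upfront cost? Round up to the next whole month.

Option 1: at 8.45% the monthly rate is 0.0070417, so the payment is 241,000 × 0.0070417 / (1 − 1.0070417^−240) = €2,083.83.
Option 2: monthly rate = 8.075%/12 = 0.0067292; payment = 241,000 × 0.0067292 / (1 − (1+0.0067292)^−240) = €2,027.08.
Monthly savings = €2,083.83 − €2,027.08 = €56.75.
Break-even = €3,615.00 / €56.75 = 63.70 → 64 months.

64 months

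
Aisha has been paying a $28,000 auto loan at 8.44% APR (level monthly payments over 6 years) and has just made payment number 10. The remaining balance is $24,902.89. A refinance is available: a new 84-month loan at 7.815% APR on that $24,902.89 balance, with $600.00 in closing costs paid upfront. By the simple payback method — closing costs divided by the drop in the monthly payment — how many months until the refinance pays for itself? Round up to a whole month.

6 months

Current payment = 28,000 × 8.44%/12 / (1 − (1+0.0070333)^−72) = $496.97.
Refinanced payment = 24,902.89 × 0.0065125 / (1 − (1+0.0065125)^−84) = $385.85.
Monthly savings = $496.97 − $385.85 = $111.12.
Break-even = $600.00 / $111.12 = 5.40 → 6 months.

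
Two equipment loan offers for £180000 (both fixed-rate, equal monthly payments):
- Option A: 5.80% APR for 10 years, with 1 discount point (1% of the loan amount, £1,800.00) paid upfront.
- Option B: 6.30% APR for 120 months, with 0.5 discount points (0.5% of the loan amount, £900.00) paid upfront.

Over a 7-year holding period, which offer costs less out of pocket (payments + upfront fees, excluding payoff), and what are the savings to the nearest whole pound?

Option A: monthly rate = 5.8%/12 = 0.0048333; payment = 180,000 × 0.0048333 / (1 − (1+0.0048333)^−120) = £1,980.34.
Option B: monthly rate = 6.3%/12 = 0.0052500; payment = 180,000 × 0.0052500 / (1 − (1+0.0052500)^−120) = £2,025.59.
Over 84 months: Option A costs 84 × £1,980.34 + £1,800.00 = £168,148.56; Option B costs 84 × £2,025.59 + £900.00 = £171,049.56.
Option A is cheaper by £171,049.56 − £168,148.56 = £2,901.00.

Option A by £2,901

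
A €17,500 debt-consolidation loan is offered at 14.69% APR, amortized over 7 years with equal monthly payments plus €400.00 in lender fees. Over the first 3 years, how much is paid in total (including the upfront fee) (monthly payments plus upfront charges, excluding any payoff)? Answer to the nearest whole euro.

€12,448

Monthly rate = 14.69%/12 = 0.0122417; payment = 17,500 × 0.0122417 / (1 − (1+0.0122417)^−84) = €334.66.
Total outlay = 36 × €334.66 + €400.00 = €12,447.76.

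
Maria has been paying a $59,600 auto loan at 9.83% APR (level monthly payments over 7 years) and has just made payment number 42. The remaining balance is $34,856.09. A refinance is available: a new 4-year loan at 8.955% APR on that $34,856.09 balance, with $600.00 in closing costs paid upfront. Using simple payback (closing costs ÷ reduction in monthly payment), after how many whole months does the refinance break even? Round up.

Current payment = 59,600 × 9.83%/12 / (1 − (1+0.0081917)^−84) = $984.20.
Refinanced payment = 34,856.09 × 0.0074625 / (1 − (1+0.0074625)^−48) = $866.65.
Monthly savings = $984.20 − $866.65 = $117.55.
Break-even = $600.00 / $117.55 = 5.10 → 6 months.

6 months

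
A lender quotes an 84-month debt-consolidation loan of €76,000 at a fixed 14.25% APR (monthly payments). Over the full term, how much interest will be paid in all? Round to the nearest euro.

At 14.25% the monthly rate is 0.0118750, so the payment is 76,000 × 0.0118750 / (1 − 1.0118750^−84) = €1,434.76.
Total paid = 84 × €1,434.76 = €120,519.84; interest = €120,519.84 − €76,000 = €44,519.84.

€44,520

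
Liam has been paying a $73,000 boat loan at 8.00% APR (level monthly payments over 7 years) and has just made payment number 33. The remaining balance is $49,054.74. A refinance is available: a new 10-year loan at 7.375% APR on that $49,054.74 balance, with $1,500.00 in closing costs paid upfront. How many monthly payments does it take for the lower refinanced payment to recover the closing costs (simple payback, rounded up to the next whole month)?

3 months

Current payment = 73,000 × 8%/12 / (1 − (1+0.0066667)^−84) = $1,137.79.
Refinanced payment = 49,054.74 × 0.0061458 / (1 − (1+0.0061458)^−120) = $579.09.
Monthly savings = $1,137.79 − $579.09 = $558.70.
Break-even = $1,500.00 / $558.70 = 2.68 → 3 months.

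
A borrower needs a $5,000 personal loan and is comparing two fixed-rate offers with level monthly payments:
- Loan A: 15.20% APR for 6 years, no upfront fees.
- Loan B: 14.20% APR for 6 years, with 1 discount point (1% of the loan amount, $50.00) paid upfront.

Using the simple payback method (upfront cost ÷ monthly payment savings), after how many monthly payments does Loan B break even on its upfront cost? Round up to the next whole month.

19 months

Loan A: at 15.20% the monthly rate is 0.0126667, so the payment is 5,000 × 0.0126667 / (1 − 1.0126667^−72) = $106.27.
Loan B: at 14.20% the monthly rate is 0.0118333, so the payment is 5,000 × 0.0118333 / (1 − 1.0118333^−72) = $103.56.
Monthly savings = $106.27 − $103.56 = $2.71.
Break-even = $50.00 / $2.71 = 18.45 → 19 months.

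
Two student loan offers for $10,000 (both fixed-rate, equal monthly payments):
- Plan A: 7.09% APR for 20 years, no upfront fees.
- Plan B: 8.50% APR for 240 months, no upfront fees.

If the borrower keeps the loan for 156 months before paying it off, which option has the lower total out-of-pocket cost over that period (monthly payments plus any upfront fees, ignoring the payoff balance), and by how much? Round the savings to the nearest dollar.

Plan A: at 7.09% the monthly rate is 0.0059083, so the payment is 10,000 × 0.0059083 / (1 − 1.0059083^−240) = $78.07.
Plan B: monthly rate = 8.5%/12 = 0.0070833; payment = 10,000 × 0.0070833 / (1 − (1+0.0070833)^−240) = $86.78.
Over 156 months: Plan A costs 156 × $78.07 = $12,178.92; Plan B costs 156 × $86.78 = $13,537.68.
Plan A is cheaper by $13,537.68 − $12,178.92 = $1,358.76.

Plan A by $1,359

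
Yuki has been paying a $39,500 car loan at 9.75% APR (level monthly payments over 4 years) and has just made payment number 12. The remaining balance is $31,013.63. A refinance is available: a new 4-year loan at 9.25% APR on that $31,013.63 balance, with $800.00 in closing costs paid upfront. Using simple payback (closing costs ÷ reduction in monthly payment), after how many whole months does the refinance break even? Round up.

4 months

Current payment = 39,500 × 9.75%/12 / (1 − (1+0.0081250)^−48) = $997.09.
Refinanced payment = 31,013.63 × 0.0077083 / (1 − (1+0.0077083)^−48) = $775.46.
Monthly savings = $997.09 − $775.46 = $221.63.
Break-even = $800.00 / $221.63 = 3.61 → 4 months.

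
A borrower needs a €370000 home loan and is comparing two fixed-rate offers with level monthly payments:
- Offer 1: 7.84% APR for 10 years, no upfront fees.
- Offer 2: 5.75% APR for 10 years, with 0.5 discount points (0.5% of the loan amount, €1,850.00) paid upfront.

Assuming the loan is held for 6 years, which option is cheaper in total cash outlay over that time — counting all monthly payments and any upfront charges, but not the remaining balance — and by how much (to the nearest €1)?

Offer 1: monthly rate = 7.84%/12 = 0.0065333; payment = 370,000 × 0.0065333 / (1 − (1+0.0065333)^−120) = €4,457.90.
Offer 2: monthly rate = 5.75%/12 = 0.0047917; payment = 370,000 × 0.0047917 / (1 − (1+0.0047917)^−120) = €4,061.46.
Over 72 months: Offer 1 costs 72 × €4,457.90 = €320,968.80; Offer 2 costs 72 × €4,061.46 + €1,850.00 = €294,275.12.
Offer 2 is cheaper by €320,968.80 − €294,275.12 = €26,693.68.

Offer 2 by €26,694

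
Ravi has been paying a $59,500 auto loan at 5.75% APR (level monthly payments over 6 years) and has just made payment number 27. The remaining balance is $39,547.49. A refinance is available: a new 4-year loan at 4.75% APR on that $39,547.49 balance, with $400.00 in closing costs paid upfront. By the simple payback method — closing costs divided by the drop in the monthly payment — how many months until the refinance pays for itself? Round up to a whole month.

Current payment = 59,500 × 5.75%/12 / (1 − (1+0.0047917)^−72) = $979.08.
Refinanced payment = 39,547.49 × 0.0039583 / (1 − (1+0.0039583)^−48) = $906.28.
Monthly savings = $979.08 − $906.28 = $72.80.
Break-even = $400.00 / $72.80 = 5.49 → 6 months.

6 months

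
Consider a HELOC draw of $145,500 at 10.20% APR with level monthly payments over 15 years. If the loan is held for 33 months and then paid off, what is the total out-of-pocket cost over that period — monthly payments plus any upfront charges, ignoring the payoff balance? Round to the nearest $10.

$52,190

At 10.20% the monthly rate is 0.0085000, so the payment is 145,500 × 0.0085000 / (1 − 1.0085000^−180) = $1,581.40.
Total outlay = 33 × $1,581.40 = $52,186.20.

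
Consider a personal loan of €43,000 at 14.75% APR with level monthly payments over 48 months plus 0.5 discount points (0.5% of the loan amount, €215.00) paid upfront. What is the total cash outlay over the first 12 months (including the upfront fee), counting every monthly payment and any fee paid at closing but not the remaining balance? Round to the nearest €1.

€14,510

At 14.75% the monthly rate is 0.0122917, so the payment is 43,000 × 0.0122917 / (1 − 1.0122917^−48) = €1,191.28.
Total outlay = 12 × €1,191.28 + €215.00 = €14,510.36.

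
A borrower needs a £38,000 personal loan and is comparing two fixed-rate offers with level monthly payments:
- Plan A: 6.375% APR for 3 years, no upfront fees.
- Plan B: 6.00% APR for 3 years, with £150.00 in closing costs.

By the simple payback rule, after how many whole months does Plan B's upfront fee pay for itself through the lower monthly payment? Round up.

24 months

Plan A: monthly rate = 6.375%/12 = 0.0053125; payment = 38,000 × 0.0053125 / (1 − (1+0.0053125)^−36) = £1,162.50.
Plan B: monthly rate = 6%/12 = 0.0050000; payment = 38,000 × 0.0050000 / (1 − (1+0.0050000)^−36) = £1,156.03.
Monthly savings = £1,162.50 − £1,156.03 = £6.47.
Break-even = £150.00 / £6.47 = 23.18 → 24 months.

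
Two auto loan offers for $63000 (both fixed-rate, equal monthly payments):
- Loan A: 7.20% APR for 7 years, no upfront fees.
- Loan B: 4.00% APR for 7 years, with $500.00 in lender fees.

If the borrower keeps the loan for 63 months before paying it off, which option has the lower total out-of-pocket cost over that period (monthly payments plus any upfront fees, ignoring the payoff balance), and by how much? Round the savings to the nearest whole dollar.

Loan A: at 7.20% the monthly rate is 0.0060000, so the payment is 63,000 × 0.0060000 / (1 − 1.0060000^−84) = $957.01.
Loan B: monthly rate = 4%/12 = 0.0033333; payment = 63,000 × 0.0033333 / (1 − (1+0.0033333)^−84) = $861.13.
Over 63 months: Loan A costs 63 × $957.01 = $60,291.63; Loan B costs 63 × $861.13 + $500.00 = $54,751.19.
Loan B is cheaper by $60,291.63 − $54,751.19 = $5,540.44.

Loan B by $5,540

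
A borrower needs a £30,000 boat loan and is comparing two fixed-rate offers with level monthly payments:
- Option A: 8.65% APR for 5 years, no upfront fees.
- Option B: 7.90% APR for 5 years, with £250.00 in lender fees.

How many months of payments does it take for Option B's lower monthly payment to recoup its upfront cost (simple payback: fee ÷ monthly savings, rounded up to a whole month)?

24 months

Option A: at 8.65% the monthly rate is 0.0072083, so the payment is 30,000 × 0.0072083 / (1 − 1.0072083^−60) = £617.67.
Option B: at 7.90% the monthly rate is 0.0065833, so the payment is 30,000 × 0.0065833 / (1 − 1.0065833^−60) = £606.86.
Monthly savings = £617.67 − £606.86 = £10.81.
Break-even = £250.00 / £10.81 = 23.13 → 24 months.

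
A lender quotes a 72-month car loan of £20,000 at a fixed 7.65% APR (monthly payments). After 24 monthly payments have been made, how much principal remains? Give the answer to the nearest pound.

With monthly rate i = 7.65%/12 = 0.0063750, the balance after k of n payments is P · [(1+i)^n − (1+i)^k] / [(1+i)^n − 1].
(1+0.0063750)^72 = 1.58018689 and (1+0.0063750)^24 = 1.16475921, so the balance is 20,000 × (1.58018689 − 1.16475921) / (1.58018689 − 1) = £14,320.48.

£14,320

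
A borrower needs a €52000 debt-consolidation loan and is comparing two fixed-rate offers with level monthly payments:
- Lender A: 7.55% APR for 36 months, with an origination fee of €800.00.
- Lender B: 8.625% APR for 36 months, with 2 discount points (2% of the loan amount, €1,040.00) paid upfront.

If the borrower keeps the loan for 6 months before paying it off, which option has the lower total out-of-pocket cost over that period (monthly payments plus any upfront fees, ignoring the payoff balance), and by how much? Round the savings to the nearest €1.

Lender A: at 7.55% the monthly rate is 0.0062917, so the payment is 52,000 × 0.0062917 / (1 − 1.0062917^−36) = €1,618.72.
Lender B: at 8.625% the monthly rate is 0.0071875, so the payment is 52,000 × 0.0071875 / (1 − 1.0071875^−36) = €1,644.53.
Over 6 months: Lender A costs 6 × €1,618.72 + €800.00 = €10,512.32; Lender B costs 6 × €1,644.53 + €1,040.00 = €10,907.18.
Lender A is cheaper by €10,907.18 − €10,512.32 = €394.86.

Lender A by €395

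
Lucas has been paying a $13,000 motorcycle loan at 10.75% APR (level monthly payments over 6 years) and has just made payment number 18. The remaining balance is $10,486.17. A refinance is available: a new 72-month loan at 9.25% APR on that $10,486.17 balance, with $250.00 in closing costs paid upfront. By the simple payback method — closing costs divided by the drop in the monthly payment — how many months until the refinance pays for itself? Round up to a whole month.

5 months

Current payment = 13,000 × 10.75%/12 / (1 − (1+0.0089583)^−72) = $245.78.
Refinanced payment = 10,486.17 × 0.0077083 / (1 − (1+0.0077083)^−72) = $190.32.
Monthly savings = $245.78 − $190.32 = $55.46.
Break-even = $250.00 / $55.46 = 4.51 → 5 months.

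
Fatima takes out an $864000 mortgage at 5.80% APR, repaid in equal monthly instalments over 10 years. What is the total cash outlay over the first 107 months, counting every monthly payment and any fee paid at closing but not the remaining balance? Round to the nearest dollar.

Monthly rate = 5.8%/12 = 0.0048333; payment = 864,000 × 0.0048333 / (1 − (1+0.0048333)^−120) = $9,505.63.
Total outlay = 107 × $9,505.63 = $1,017,102.41.

$1,017,102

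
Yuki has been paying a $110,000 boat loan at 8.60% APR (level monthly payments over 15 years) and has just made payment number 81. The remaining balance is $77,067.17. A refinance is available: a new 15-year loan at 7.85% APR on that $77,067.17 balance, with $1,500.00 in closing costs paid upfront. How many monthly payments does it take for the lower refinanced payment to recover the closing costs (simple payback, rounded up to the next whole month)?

Current payment = 110,000 × 8.6%/12 / (1 − (1+0.0071667)^−180) = $1,089.67.
Refinanced payment = 77,067.17 × 0.0065417 / (1 − (1+0.0065417)^−180) = $729.84.
Monthly savings = $1,089.67 − $729.84 = $359.83.
Break-even = $1,500.00 / $359.83 = 4.17 → 5 months.

5 months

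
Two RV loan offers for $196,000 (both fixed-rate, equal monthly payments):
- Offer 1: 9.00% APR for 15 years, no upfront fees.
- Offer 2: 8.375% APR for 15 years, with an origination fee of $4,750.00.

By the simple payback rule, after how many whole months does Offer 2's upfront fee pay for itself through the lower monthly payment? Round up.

66 months

Offer 1: at 9.00% the monthly rate is 0.0075000, so the payment is 196,000 × 0.0075000 / (1 − 1.0075000^−180) = $1,987.96.
Offer 2: monthly rate = 8.375%/12 = 0.0069792; payment = 196,000 × 0.0069792 / (1 − (1+0.0069792)^−180) = $1,915.76.
Monthly savings = $1,987.96 − $1,915.76 = $72.20.
Break-even = $4,750.00 / $72.20 = 65.79 → 66 months.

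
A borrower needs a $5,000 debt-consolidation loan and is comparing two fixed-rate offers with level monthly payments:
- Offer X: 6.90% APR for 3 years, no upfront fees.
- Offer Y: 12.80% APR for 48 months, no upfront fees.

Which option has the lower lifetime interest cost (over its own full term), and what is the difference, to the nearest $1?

Offer X by $865

Offer X: at 6.90% the monthly rate is 0.0057500, so the payment is 5,000 × 0.0057500 / (1 − 1.0057500^−36) = $154.16.
Total interest on Offer X = 36 × $154.16 − $5,000 = $549.76.
Offer Y: monthly rate = 12.8%/12 = 0.0106667; payment = 5,000 × 0.0106667 / (1 − (1+0.0106667)^−48) = $133.64.
Total interest on Offer Y = 48 × $133.64 − $5,000 = $1,414.72.
Offer X is lower by $864.96.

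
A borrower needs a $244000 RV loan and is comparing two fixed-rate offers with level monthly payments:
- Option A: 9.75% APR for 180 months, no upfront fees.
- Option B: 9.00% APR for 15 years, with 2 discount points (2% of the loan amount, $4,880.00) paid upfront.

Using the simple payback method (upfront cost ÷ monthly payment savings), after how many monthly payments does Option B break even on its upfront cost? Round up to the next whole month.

Option A: at 9.75% the monthly rate is 0.0081250, so the payment is 244,000 × 0.0081250 / (1 − 1.0081250^−180) = $2,584.84.
Option B: monthly rate = 9%/12 = 0.0075000; payment = 244,000 × 0.0075000 / (1 − (1+0.0075000)^−180) = $2,474.81.
Monthly savings = $2,584.84 − $2,474.81 = $110.03.
Break-even = $4,880.00 / $110.03 = 44.35 → 45 months.

45 months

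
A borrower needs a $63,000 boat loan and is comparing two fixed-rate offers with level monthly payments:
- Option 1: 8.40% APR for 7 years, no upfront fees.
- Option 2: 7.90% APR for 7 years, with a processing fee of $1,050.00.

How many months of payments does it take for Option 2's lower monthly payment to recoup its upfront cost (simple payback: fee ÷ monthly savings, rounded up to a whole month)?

Option 1: monthly rate = 8.4%/12 = 0.0070000; payment = 63,000 × 0.0070000 / (1 − (1+0.0070000)^−84) = $994.53.
Option 2: at 7.90% the monthly rate is 0.0065833, so the payment is 63,000 × 0.0065833 / (1 − 1.0065833^−84) = $978.80.
Monthly savings = $994.53 − $978.80 = $15.73.
Break-even = $1,050.00 / $15.73 = 66.75 → 67 months.

67 months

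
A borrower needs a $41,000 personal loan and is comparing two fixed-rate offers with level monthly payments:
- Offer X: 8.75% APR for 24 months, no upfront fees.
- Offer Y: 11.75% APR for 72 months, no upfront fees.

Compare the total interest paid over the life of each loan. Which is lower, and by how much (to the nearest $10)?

Offer X: monthly rate = 8.75%/12 = 0.0072917; payment = 41,000 × 0.0072917 / (1 − (1+0.0072917)^−24) = $1,868.38.
Total interest on Offer X = 24 × $1,868.38 − $41,000 = $3,841.12.
Offer Y: monthly rate = 11.75%/12 = 0.0097917; payment = 41,000 × 0.0097917 / (1 − (1+0.0097917)^−72) = $796.24.
Total interest on Offer Y = 72 × $796.24 − $41,000 = $16,329.28.
Offer X is lower by $12,488.16.

Offer X by $12,490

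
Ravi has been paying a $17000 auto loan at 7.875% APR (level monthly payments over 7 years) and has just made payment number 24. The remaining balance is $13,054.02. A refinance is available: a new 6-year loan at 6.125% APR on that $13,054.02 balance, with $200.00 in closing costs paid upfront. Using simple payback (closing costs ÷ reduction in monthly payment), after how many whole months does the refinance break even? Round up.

5 months

Current payment = 17,000 × 7.875%/12 / (1 − (1+0.0065625)^−84) = $263.91.
Refinanced payment = 13,054.02 × 0.0051042 / (1 − (1+0.0051042)^−72) = $217.11.
Monthly savings = $263.91 − $217.11 = $46.80.
Break-even = $200.00 / $46.80 = 4.27 → 5 months.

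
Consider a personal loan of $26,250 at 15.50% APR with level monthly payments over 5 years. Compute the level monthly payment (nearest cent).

$631.40

Monthly rate = 15.5%/12 = 0.0129167; payment = 26,250 × 0.0129167 / (1 − (1+0.0129167)^−60) = $631.40.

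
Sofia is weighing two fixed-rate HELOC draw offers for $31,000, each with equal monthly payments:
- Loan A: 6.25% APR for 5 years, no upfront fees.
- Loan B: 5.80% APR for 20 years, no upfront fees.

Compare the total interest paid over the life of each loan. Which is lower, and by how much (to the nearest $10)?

Loan A by $16,270

Loan A: at 6.25% the monthly rate is 0.0052083, so the payment is 31,000 × 0.0052083 / (1 − 1.0052083^−60) = $602.93.
Total interest on Loan A = 60 × $602.93 − $31,000 = $5,175.80.
Loan B: monthly rate = 5.8%/12 = 0.0048333; payment = 31,000 × 0.0048333 / (1 − (1+0.0048333)^−240) = $218.53.
Total interest on Loan B = 240 × $218.53 − $31,000 = $21,447.20.
Loan A is lower by $16,271.40.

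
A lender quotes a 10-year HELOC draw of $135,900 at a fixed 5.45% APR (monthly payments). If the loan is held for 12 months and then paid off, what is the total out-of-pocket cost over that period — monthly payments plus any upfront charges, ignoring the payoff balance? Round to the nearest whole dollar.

Monthly rate = 5.45%/12 = 0.0045417; payment = 135,900 × 0.0045417 / (1 − (1+0.0045417)^−120) = $1,471.51.
Total outlay = 12 × $1,471.51 = $17,658.12.

$17,658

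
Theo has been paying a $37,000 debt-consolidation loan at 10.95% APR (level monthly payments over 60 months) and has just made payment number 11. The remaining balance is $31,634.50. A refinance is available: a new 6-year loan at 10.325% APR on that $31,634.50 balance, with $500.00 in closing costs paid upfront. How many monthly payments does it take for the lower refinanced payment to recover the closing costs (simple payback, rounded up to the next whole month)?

Current payment = 37,000 × 10.95%/12 / (1 − (1+0.0091250)^−60) = $803.55.
Refinanced payment = 31,634.50 × 0.0086042 / (1 − (1+0.0086042)^−72) = $591.25.
Monthly savings = $803.55 − $591.25 = $212.30.
Break-even = $500.00 / $212.30 = 2.36 → 3 months.

3 months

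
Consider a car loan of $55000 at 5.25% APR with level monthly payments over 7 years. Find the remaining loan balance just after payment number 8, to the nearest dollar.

$50,587

With monthly rate i = 5.25%/12 = 0.0043750, the balance after k of n payments is P · [(1+i)^n − (1+i)^k] / [(1+i)^n − 1].
(1+0.0043750)^84 = 1.44296270 and (1+0.0043750)^8 = 1.03554065, so the balance is 55,000 × (1.44296270 − 1.03554065) / (1.44296270 − 1) = $50,587.13.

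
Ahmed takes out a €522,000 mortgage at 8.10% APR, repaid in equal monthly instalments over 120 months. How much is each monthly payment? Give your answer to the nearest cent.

Monthly rate = 8.1%/12 = 0.0067500; payment = 522,000 × 0.0067500 / (1 − (1+0.0067500)^−120) = €6,360.92.

€6,360.92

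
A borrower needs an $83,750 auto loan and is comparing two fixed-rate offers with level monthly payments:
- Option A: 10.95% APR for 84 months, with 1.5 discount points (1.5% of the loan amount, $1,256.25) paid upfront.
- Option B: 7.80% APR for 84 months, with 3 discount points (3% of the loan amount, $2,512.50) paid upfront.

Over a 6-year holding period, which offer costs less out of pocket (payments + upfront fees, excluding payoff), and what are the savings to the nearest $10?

Option A: monthly rate = 10.95%/12 = 0.0091250; payment = 83,750 × 0.0091250 / (1 − (1+0.0091250)^−84) = $1,431.80.
Option B: at 7.80% the monthly rate is 0.0065000, so the payment is 83,750 × 0.0065000 / (1 − 1.0065000^−84) = $1,297.02.
Over 72 months: Option A costs 72 × $1,431.80 + $1,256.25 = $104,345.85; Option B costs 72 × $1,297.02 + $2,512.50 = $95,897.94.
Option B is cheaper by $104,345.85 − $95,897.94 = $8,447.91.

Option B by $8,450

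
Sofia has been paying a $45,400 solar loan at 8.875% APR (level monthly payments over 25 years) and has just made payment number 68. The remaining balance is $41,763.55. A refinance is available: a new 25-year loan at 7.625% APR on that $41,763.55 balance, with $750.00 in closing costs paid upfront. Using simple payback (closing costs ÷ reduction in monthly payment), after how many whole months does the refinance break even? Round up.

12 months

Current payment = 45,400 × 8.875%/12 / (1 − (1+0.0073958)^−300) = $377.12.
Refinanced payment = 41,763.55 × 0.0063542 / (1 − (1+0.0063542)^−300) = $312.03.
Monthly savings = $377.12 − $312.03 = $65.09.
Break-even = $750.00 / $65.09 = 11.52 → 12 months.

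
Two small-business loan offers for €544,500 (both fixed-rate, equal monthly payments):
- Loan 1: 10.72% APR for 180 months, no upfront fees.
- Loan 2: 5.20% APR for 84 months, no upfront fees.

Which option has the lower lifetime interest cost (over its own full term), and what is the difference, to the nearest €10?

Loan 1: at 10.72% the monthly rate is 0.0089333, so the payment is 544,500 × 0.0089333 / (1 − 1.0089333^−180) = €6,093.37.
Total interest on Loan 1 = 180 × €6,093.37 − €544,500 = €552,306.60.
Loan 2: monthly rate = 5.2%/12 = 0.0043333; payment = 544,500 × 0.0043333 / (1 − (1+0.0043333)^−84) = €7,747.19.
Total interest on Loan 2 = 84 × €7,747.19 − €544,500 = €106,263.96.
Loan 2 is lower by €446,042.64.

Loan 2 by €446,040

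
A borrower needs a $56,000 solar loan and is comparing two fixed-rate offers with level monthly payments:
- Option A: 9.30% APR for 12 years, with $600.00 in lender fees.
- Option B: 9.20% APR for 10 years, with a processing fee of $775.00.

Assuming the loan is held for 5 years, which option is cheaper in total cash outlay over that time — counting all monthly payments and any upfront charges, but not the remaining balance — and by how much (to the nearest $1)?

Option A: monthly rate = 9.3%/12 = 0.0077500; payment = 56,000 × 0.0077500 / (1 − (1+0.0077500)^−144) = $646.80.
Option B: monthly rate = 9.2%/12 = 0.0076667; payment = 56,000 × 0.0076667 / (1 − (1+0.0076667)^−120) = $715.46.
Over 60 months: Option A costs 60 × $646.80 + $600.00 = $39,408.00; Option B costs 60 × $715.46 + $775.00 = $43,702.60.
Option A is cheaper by $43,702.60 − $39,408.00 = $4,294.60.

Option A by $4,295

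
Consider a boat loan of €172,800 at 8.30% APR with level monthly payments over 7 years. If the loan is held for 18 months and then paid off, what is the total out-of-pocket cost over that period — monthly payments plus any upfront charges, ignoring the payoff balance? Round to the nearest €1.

At 8.30% the monthly rate is 0.0069167, so the payment is 172,800 × 0.0069167 / (1 − 1.0069167^−84) = €2,719.20.
Total outlay = 18 × €2,719.20 = €48,945.60.

€48,946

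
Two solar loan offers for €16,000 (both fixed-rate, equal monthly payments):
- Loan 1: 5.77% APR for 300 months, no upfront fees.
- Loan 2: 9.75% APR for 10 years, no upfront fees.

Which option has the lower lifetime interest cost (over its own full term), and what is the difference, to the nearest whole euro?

Loan 1: monthly rate = 5.77%/12 = 0.0048083; payment = 16,000 × 0.0048083 / (1 − (1+0.0048083)^−300) = €100.85.
Total interest on Loan 1 = 300 × €100.85 − €16,000 = €14,255.00.
Loan 2: monthly rate = 9.75%/12 = 0.0081250; payment = 16,000 × 0.0081250 / (1 − (1+0.0081250)^−120) = €209.23.
Total interest on Loan 2 = 120 × €209.23 − €16,000 = €9,107.60.
Loan 2 is lower by €5,147.40.

Loan 2 by €5,147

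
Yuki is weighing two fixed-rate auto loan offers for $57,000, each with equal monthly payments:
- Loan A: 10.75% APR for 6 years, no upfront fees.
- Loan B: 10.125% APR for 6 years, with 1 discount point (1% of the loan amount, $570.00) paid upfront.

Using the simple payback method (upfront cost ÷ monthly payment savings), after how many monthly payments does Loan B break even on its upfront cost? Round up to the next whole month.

Loan A: monthly rate = 10.75%/12 = 0.0089583; payment = 57,000 × 0.0089583 / (1 − (1+0.0089583)^−72) = $1,077.66.
Loan B: at 10.125% the monthly rate is 0.0084375, so the payment is 57,000 × 0.0084375 / (1 − 1.0084375^−72) = $1,059.57.
Monthly savings = $1,077.66 − $1,059.57 = $18.09.
Break-even = $570.00 / $18.09 = 31.51 → 32 months.

32 months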